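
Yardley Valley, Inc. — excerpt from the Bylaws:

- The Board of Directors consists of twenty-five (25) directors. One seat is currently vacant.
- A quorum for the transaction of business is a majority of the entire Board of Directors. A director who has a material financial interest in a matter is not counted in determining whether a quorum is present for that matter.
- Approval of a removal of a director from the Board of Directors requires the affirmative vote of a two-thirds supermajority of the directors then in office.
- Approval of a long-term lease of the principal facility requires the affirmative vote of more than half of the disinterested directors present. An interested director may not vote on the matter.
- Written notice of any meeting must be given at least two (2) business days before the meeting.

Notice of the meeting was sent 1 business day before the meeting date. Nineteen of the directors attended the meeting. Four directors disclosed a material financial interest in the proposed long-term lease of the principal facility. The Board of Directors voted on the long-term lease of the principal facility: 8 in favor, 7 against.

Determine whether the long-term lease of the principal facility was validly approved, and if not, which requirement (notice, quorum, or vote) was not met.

Invalid — notice requirement not satisfied.

Notice: 1 business day given; 2 required (1 < 2). Not satisfied.
Quorum: 19 present, but the 4 interested directors do not count, leaving 15. Quorum is 13. Satisfied.
Vote: the long-term lease of the principal facility requires a majority of the disinterested directors present (19 − 4 = 15). A majority of 15 is 8, so 8 affirmative votes are needed; 8 voted in favor. Satisfied.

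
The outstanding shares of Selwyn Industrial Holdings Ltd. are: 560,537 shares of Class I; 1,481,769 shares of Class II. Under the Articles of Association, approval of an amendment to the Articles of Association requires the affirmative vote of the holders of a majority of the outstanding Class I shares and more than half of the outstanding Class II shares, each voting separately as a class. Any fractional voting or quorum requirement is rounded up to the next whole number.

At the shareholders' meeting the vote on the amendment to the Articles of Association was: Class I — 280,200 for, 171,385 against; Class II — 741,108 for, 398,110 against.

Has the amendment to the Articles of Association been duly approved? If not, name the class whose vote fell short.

Class I: a majority of 560537 is 280269; 280,269 required, 280,200 in favor — not approved.
Class II: a majority of 1481769 is 740885; 740,885 required, 741,108 in favor — approved.

Not approved — the Class I shares did not give the required vote.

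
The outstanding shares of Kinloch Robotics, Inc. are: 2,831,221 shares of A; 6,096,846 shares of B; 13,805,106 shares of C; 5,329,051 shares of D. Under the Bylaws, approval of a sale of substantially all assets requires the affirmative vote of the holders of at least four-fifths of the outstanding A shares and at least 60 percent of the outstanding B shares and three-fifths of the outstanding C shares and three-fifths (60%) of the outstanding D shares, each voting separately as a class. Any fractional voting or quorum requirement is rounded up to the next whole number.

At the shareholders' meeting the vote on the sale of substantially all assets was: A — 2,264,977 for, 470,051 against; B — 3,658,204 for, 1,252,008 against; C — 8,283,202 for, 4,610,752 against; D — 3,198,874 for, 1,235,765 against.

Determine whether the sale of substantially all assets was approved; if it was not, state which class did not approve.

A: 4/5 of 2831221 = 2264976.80, rounded up to 2264977; 2,264,977 required, 2,264,977 in favor — approved.
B: 3/5 of 6096846 = 3658107.60, rounded up to 3658108; 3,658,108 required, 3,658,204 in favor — approved.
C: 3/5 of 13805106 = 8283063.60, rounded up to 8283064; 8,283,064 required, 8,283,202 in favor — approved.
D: 3/5 of 5329051 = 3197430.60, rounded up to 3197431; 3,197,431 required, 3,198,874 in favor — approved.

Approved — every class gave the required vote.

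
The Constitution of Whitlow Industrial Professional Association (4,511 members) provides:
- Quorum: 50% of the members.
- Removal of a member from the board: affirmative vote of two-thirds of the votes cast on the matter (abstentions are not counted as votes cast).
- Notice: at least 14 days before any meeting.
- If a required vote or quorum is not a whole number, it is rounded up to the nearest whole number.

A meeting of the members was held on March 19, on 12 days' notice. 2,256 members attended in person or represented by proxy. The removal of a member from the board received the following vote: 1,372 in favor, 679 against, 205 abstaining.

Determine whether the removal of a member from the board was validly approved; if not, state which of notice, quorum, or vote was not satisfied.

Invalid — notice requirement not satisfied.

Notice: 12 days given; 14 required. Not satisfied.
Quorum: 50% of 4,511 = 2,255.50, rounded up to 2,256; 2,256 present. Satisfied.
Vote: requires two-thirds of the votes cast (2,256 − 205 abstaining = 2,051); 2/3 of 2051 = 1367.33, rounded up to 1368, so 1,368 needed; 1,372 in favor. Satisfied.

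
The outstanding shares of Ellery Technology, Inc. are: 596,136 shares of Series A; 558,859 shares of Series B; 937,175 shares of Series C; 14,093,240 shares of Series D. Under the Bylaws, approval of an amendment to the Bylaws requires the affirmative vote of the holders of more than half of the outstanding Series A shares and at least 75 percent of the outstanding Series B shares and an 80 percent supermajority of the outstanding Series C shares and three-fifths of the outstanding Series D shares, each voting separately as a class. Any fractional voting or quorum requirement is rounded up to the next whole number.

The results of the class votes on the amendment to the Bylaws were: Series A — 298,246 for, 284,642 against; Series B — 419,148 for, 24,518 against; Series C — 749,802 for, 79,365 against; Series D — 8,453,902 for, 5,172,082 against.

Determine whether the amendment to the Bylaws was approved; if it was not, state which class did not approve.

Series A: a majority of 596136 is 298069; 298,069 required, 298,246 in favor — approved.
Series B: 3/4 of 558859 = 419144.25, rounded up to 419145; 419,145 required, 419,148 in favor — approved.
Series C: 4/5 of 937175 = 749740; 749,740 required, 749,802 in favor — approved.
Series D: 3/5 of 14093240 = 8455944; 8,455,944 required, 8,453,902 in favor — not approved.

Not approved — the Series D shares did not give the required vote.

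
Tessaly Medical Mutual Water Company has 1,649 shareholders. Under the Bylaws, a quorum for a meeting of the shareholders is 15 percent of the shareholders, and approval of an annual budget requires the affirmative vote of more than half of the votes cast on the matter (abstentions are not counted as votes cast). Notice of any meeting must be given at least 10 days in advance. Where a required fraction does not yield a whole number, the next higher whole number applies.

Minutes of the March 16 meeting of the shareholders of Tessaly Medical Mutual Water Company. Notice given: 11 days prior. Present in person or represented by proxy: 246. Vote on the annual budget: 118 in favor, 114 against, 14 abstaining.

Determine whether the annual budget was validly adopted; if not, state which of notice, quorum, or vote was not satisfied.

Invalid — quorum requirement not satisfied.

Notice: 11 days given; 10 required. Satisfied.
Quorum: 15% of 1,649 = 247.35, rounded up to 248; 246 present. Not satisfied.
Vote: requires a majority of the votes cast (246 − 14 abstaining = 232); a majority of 232 is 117, so 117 needed; 118 in favor. Satisfied.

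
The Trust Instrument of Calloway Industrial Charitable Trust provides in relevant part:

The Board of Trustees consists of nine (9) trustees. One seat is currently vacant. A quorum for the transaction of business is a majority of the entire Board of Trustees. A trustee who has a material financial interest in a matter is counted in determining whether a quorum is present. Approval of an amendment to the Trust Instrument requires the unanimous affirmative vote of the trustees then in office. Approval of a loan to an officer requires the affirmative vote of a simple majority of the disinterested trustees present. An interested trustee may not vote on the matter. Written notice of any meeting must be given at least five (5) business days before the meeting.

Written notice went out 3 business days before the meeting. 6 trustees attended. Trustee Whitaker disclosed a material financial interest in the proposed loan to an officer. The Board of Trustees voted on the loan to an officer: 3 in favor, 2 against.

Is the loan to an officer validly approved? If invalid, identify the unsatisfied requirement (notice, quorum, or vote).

Invalid — notice requirement not satisfied.

Notice: 3 business days given; 5 required (3 < 5). Not satisfied.
Quorum: 6 present (interested trustees count toward quorum); quorum is 5. Satisfied.
Vote: the loan to an officer requires a majority of the disinterested trustees present (6 − 1 = 5). A majority of 5 is 3, so 3 affirmative votes are needed; 3 voted in favor. Satisfied.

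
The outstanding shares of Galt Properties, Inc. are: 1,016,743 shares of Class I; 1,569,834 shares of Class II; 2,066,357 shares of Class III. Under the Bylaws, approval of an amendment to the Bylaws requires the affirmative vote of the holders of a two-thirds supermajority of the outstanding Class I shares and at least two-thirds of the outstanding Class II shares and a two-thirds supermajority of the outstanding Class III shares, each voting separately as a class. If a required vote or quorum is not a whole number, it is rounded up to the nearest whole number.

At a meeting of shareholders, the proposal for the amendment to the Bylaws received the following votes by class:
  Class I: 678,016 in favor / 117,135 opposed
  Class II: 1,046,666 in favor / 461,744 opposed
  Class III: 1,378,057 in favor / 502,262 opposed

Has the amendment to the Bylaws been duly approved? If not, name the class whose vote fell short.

Class I: 2/3 of 1016743 = 677828.67, rounded up to 677829; 677,829 required, 678,016 in favor — approved.
Class II: 2/3 of 1569834 = 1046556; 1,046,556 required, 1,046,666 in favor — approved.
Class III: 2/3 of 2066357 = 1377571.33, rounded up to 1377572; 1,377,572 required, 1,378,057 in favor — approved.

Approved — every class gave the required vote.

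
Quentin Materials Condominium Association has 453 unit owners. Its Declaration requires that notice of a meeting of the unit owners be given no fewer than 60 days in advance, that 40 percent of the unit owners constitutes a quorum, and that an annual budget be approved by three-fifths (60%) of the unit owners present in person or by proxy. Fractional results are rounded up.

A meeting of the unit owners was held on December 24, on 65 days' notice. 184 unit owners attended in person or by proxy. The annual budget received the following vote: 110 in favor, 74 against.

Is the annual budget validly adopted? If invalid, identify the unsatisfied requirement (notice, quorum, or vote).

Invalid — vote requirement not satisfied.

Notice: 65 days given; 60 required. Satisfied.
Quorum: 40% of 453 = 181.20, rounded up to 182; 184 present. Satisfied.
Vote: requires three-fifths of those present (184); 3/5 of 184 = 110.40, rounded up to 111, so 111 needed; 110 in favor. Not satisfied.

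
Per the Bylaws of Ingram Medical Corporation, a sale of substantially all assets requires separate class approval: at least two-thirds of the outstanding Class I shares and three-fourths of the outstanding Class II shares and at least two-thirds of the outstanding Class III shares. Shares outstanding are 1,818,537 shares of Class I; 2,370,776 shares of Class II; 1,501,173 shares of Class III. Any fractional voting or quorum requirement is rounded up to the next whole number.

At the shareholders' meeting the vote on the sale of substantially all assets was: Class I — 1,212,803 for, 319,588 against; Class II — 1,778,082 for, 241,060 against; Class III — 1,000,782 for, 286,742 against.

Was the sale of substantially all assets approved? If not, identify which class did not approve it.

Class I: 2/3 of 1818537 = 1212358; 1,212,358 required, 1,212,803 in favor — approved.
Class II: 3/4 of 2370776 = 1778082; 1,778,082 required, 1,778,082 in favor — approved.
Class III: 2/3 of 1501173 = 1000782; 1,000,782 required, 1,000,782 in favor — approved.

Approved — every class gave the required vote.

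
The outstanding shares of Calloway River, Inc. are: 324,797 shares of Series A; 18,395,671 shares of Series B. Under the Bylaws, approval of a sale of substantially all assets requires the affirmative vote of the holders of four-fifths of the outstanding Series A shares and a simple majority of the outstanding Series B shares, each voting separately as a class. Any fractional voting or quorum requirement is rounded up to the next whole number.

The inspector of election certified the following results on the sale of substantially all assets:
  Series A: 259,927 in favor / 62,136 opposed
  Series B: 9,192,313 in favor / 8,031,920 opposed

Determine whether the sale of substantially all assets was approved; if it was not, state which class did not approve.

Series A: 4/5 of 324797 = 259837.60, rounded up to 259838; 259,838 required, 259,927 in favor — approved.
Series B: a majority of 18395671 is 9197836; 9,197,836 required, 9,192,313 in favor — not approved.

Not approved — the Series B shares did not give the required vote.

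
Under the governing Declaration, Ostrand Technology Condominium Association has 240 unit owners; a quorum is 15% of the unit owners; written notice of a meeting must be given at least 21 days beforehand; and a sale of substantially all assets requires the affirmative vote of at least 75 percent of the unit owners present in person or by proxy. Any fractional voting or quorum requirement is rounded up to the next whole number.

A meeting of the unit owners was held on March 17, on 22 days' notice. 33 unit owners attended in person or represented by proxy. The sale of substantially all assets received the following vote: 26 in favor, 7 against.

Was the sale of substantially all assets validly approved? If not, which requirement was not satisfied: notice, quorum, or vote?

Notice: 22 days given; 21 required. Satisfied.
Quorum: 15% of 240 = 36; 33 present. Not satisfied.
Vote: requires three-fourths of those present (33); 3/4 of 33 = 24.75, rounded up to 25, so 25 needed; 26 in favor. Satisfied.

Invalid — quorum requirement not satisfied.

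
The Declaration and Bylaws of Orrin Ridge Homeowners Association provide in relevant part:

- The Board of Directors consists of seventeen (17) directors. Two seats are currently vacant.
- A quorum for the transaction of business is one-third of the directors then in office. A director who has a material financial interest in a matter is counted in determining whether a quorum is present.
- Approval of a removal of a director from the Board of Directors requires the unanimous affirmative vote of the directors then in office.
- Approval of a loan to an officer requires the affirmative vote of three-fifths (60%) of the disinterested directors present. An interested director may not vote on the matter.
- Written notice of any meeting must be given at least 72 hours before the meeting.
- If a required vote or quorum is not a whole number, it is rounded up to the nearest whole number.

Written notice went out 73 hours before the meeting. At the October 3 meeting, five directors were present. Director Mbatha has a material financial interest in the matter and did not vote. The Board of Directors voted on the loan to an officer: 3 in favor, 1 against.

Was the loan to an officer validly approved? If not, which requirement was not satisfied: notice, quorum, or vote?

Valid — all requirements satisfied.

Notice: 73 hours given; 72 required (73 ≥ 72). Satisfied.
Quorum: 5 present (interested directors count toward quorum); quorum is 5. Satisfied.
Vote: the loan to an officer requires three-fifths of the disinterested directors present (5 − 1 = 4). 3/5 of 4 = 2.40, rounded up to 3, so 3 affirmative votes are needed; 3 voted in favor. Satisfied.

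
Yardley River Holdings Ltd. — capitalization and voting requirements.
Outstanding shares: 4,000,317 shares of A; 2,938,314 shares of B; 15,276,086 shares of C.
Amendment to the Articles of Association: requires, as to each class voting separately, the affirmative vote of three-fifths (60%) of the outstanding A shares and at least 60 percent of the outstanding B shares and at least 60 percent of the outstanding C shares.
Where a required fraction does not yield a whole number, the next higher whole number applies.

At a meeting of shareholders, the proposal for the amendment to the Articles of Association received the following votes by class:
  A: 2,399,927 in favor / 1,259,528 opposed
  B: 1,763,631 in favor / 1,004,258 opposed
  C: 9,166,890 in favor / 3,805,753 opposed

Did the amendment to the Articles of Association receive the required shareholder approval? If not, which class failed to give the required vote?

A: 3/5 of 4000317 = 2400190.20, rounded up to 2400191; 2,400,191 required, 2,399,927 in favor — not approved.
B: 3/5 of 2938314 = 1762988.40, rounded up to 1762989; 1,762,989 required, 1,763,631 in favor — approved.
C: 3/5 of 15276086 = 9165651.60, rounded up to 9165652; 9,165,652 required, 9,166,890 in favor — approved.

Not approved — the A shares did not give the required vote.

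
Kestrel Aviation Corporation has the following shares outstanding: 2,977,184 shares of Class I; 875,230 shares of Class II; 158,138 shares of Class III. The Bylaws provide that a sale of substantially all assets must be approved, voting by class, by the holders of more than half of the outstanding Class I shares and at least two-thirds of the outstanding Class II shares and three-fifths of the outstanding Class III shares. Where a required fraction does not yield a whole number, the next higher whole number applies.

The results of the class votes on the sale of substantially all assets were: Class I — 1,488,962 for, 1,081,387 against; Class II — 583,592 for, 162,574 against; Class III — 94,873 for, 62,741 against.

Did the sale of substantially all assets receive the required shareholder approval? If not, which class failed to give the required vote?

Class I: a majority of 2977184 is 1488593; 1,488,593 required, 1,488,962 in favor — approved.
Class II: 2/3 of 875230 = 583486.67, rounded up to 583487; 583,487 required, 583,592 in favor — approved.
Class III: 3/5 of 158138 = 94882.80, rounded up to 94883; 94,883 required, 94,873 in favor — not approved.

Not approved — the Class III shares did not give the required vote.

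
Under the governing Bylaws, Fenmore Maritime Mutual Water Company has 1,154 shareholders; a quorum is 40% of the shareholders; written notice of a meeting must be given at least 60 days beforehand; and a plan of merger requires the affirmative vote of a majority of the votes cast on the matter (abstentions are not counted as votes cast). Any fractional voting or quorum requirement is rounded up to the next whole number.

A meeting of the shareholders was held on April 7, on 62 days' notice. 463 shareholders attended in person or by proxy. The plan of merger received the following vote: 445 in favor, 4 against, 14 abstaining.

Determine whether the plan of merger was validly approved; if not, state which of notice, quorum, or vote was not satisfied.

Notice: 62 days given; 60 required. Satisfied.
Quorum: 40% of 1,154 = 461.60, rounded up to 462; 463 present. Satisfied.
Vote: requires a majority of the votes cast (463 − 14 abstaining = 449); a majority of 449 is 225, so 225 needed; 445 in favor. Satisfied.

Valid — all requirements satisfied.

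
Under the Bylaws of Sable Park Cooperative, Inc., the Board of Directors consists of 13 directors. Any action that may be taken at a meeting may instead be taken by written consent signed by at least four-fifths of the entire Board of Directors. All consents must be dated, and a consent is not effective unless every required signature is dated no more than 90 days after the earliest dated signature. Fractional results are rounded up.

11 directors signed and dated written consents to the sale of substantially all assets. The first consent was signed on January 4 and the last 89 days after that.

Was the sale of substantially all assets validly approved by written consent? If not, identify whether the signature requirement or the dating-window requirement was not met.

Signatures required: at least four-fifths of 13 — 4/5 of 13 = 10.40, rounded up to 11, so 11 needed; 11 signed. Sufficient.
Dating window: the latest signature is 89 days after the earliest; the limit is 90 days. Within the window.

Effective — both the signature and dating-window requirements are satisfied.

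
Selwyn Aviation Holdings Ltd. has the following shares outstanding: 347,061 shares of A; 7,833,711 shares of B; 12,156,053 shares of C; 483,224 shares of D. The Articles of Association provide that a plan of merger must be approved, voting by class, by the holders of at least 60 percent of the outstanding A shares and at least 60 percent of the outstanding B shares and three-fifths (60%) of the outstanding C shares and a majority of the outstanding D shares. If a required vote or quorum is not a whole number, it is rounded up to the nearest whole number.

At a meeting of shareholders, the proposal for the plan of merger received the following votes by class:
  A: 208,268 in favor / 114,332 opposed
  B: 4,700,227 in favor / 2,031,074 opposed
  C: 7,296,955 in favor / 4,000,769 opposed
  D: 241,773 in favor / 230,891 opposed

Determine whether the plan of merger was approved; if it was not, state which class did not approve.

Approved — every class gave the required vote.

A: 3/5 of 347061 = 208236.60, rounded up to 208237; 208,237 required, 208,268 in favor — approved.
B: 3/5 of 7833711 = 4700226.60, rounded up to 4700227; 4,700,227 required, 4,700,227 in favor — approved.
C: 3/5 of 12156053 = 7293631.80, rounded up to 7293632; 7,293,632 required, 7,296,955 in favor — approved.
D: a majority of 483224 is 241613; 241,613 required, 241,773 in favor — approved.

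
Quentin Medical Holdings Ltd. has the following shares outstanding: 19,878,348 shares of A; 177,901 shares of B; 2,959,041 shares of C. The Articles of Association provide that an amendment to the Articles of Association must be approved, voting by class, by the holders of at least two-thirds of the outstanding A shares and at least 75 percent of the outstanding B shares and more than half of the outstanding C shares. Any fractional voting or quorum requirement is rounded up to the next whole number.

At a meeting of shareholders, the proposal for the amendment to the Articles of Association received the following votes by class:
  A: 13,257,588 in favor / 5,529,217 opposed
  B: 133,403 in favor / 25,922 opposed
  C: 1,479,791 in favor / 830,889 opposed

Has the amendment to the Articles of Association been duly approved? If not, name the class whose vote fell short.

Not approved — the B shares did not give the required vote.

A: 2/3 of 19878348 = 13252232; 13,252,232 required, 13,257,588 in favor — approved.
B: 3/4 of 177901 = 133425.75, rounded up to 133426; 133,426 required, 133,403 in favor — not approved.
C: a majority of 2959041 is 1479521; 1,479,521 required, 1,479,791 in favor — approved.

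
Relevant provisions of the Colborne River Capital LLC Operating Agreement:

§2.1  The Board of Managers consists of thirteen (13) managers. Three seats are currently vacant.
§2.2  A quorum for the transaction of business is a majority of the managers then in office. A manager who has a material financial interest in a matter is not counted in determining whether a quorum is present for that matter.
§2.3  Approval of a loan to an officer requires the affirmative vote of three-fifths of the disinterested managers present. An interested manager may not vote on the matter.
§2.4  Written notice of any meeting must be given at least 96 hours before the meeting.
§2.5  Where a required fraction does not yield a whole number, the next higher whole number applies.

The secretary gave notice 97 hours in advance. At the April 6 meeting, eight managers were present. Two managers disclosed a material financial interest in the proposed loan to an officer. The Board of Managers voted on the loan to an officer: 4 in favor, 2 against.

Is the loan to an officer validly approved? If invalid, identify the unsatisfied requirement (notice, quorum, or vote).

Valid — all requirements satisfied.

Notice: 97 hours given; 96 required (97 ≥ 96). Satisfied.
Quorum: 8 present, but the 2 interested managers do not count, leaving 6. Quorum is 6. Satisfied.
Vote: the loan to an officer requires three-fifths of the disinterested managers present (8 − 2 = 6). 3/5 of 6 = 3.60, rounded up to 4, so 4 affirmative votes are needed; 4 voted in favor. Satisfied.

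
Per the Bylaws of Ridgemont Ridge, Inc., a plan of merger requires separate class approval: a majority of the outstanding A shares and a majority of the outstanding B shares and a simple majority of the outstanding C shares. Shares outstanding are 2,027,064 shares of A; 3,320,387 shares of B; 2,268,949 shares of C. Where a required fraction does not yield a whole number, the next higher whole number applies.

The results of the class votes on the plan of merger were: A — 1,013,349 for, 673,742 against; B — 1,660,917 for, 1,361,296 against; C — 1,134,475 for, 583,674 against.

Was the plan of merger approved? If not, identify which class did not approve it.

A: a majority of 2027064 is 1013533; 1,013,533 required, 1,013,349 in favor — not approved.
B: a majority of 3320387 is 1660194; 1,660,194 required, 1,660,917 in favor — approved.
C: a majority of 2268949 is 1134475; 1,134,475 required, 1,134,475 in favor — approved.

Not approved — the A shares did not give the required vote.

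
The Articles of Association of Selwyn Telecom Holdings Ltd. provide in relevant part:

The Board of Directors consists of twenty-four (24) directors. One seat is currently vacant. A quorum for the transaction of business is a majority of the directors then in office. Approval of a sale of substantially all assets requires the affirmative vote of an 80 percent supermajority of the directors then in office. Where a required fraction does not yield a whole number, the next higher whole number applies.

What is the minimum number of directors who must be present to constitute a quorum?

12

A majority of 23 is 12.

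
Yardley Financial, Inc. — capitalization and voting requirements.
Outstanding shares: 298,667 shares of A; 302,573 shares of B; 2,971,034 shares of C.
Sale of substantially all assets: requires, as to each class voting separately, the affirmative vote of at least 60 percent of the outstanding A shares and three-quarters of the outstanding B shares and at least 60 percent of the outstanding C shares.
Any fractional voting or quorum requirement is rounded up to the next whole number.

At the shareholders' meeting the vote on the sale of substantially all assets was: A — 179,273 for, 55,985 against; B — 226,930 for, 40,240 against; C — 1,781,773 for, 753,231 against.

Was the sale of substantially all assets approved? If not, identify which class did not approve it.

A: 3/5 of 298667 = 179200.20, rounded up to 179201; 179,201 required, 179,273 in favor — approved.
B: 3/4 of 302573 = 226929.75, rounded up to 226930; 226,930 required, 226,930 in favor — approved.
C: 3/5 of 2971034 = 1782620.40, rounded up to 1782621; 1,782,621 required, 1,781,773 in favor — not approved.

Not approved — the C shares did not give the required vote.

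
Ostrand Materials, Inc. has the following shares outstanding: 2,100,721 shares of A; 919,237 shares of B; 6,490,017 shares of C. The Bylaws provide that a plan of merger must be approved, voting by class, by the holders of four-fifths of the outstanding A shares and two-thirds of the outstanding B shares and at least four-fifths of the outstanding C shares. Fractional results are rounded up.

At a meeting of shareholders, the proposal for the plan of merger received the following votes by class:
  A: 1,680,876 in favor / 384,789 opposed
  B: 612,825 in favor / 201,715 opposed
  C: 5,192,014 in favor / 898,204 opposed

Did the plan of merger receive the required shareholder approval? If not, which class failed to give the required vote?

A: 4/5 of 2100721 = 1680576.80, rounded up to 1680577; 1,680,577 required, 1,680,876 in favor — approved.
B: 2/3 of 919237 = 612824.67, rounded up to 612825; 612,825 required, 612,825 in favor — approved.
C: 4/5 of 6490017 = 5192013.60, rounded up to 5192014; 5,192,014 required, 5,192,014 in favor — approved.

Approved — every class gave the required vote.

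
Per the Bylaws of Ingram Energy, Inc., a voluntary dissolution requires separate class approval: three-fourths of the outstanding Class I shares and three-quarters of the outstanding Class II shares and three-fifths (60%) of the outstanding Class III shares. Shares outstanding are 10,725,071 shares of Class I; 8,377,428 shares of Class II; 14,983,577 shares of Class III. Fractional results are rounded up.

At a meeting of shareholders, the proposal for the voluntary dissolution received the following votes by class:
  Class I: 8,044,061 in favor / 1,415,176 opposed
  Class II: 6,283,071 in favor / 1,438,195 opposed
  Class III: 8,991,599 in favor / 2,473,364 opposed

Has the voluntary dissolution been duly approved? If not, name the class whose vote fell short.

Approved — every class gave the required vote.

Class I: 3/4 of 10725071 = 8043803.25, rounded up to 8043804; 8,043,804 required, 8,044,061 in favor — approved.
Class II: 3/4 of 8377428 = 6283071; 6,283,071 required, 6,283,071 in favor — approved.
Class III: 3/5 of 14983577 = 8990146.20, rounded up to 8990147; 8,990,147 required, 8,991,599 in favor — approved.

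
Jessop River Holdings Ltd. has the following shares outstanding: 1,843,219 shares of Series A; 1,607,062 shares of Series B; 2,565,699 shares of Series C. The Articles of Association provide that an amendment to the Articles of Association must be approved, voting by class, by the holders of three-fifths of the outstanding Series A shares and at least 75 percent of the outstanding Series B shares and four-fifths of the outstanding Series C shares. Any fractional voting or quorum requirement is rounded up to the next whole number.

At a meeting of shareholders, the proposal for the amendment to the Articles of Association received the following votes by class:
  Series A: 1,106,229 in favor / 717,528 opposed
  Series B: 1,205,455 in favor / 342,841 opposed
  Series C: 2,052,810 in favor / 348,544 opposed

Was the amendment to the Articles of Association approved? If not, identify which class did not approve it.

Series A: 3/5 of 1843219 = 1105931.40, rounded up to 1105932; 1,105,932 required, 1,106,229 in favor — approved.
Series B: 3/4 of 1607062 = 1205296.50, rounded up to 1205297; 1,205,297 required, 1,205,455 in favor — approved.
Series C: 4/5 of 2565699 = 2052559.20, rounded up to 2052560; 2,052,560 required, 2,052,810 in favor — approved.

Approved — every class gave the required vote.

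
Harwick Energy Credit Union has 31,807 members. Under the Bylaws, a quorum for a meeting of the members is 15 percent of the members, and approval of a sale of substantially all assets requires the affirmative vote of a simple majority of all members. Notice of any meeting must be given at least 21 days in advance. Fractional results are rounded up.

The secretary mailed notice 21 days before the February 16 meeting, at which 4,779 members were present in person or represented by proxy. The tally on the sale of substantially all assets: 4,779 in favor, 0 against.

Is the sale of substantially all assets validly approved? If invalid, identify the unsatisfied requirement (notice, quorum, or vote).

Notice: 21 days given; 21 required. Satisfied.
Quorum: 15% of 31,807 = 4,771.05, rounded up to 4,772; 4,779 present. Satisfied.
Vote: requires a majority of all members (31,807); a majority of 31807 is 15904, so 15,904 needed; 4,779 in favor. Not satisfied.

Invalid — vote requirement not satisfied.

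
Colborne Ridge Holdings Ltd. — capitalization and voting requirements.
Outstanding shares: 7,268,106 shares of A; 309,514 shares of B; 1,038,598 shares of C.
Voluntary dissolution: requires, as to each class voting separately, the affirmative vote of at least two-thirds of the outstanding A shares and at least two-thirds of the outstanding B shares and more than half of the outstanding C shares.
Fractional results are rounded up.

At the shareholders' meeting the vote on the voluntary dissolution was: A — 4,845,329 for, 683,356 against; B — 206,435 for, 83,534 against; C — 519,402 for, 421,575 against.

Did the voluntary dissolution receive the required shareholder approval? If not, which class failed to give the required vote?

A: 2/3 of 7268106 = 4845404; 4,845,404 required, 4,845,329 in favor — not approved.
B: 2/3 of 309514 = 206342.67, rounded up to 206343; 206,343 required, 206,435 in favor — approved.
C: a majority of 1038598 is 519300; 519,300 required, 519,402 in favor — approved.

Not approved — the A shares did not give the required vote.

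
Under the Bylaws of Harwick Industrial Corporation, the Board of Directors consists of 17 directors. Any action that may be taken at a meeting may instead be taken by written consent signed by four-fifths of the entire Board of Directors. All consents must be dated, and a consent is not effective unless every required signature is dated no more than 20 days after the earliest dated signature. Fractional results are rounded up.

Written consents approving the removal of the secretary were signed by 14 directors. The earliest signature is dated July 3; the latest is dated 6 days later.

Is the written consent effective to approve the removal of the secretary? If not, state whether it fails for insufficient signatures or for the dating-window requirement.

Effective — both the signature and dating-window requirements are satisfied.

Signatures required: four-fifths of 17 — 4/5 of 17 = 13.60, rounded up to 14, so 14 needed; 14 signed. Sufficient.
Dating window: the latest signature is 6 days after the earliest; the limit is 20 days. Within the window.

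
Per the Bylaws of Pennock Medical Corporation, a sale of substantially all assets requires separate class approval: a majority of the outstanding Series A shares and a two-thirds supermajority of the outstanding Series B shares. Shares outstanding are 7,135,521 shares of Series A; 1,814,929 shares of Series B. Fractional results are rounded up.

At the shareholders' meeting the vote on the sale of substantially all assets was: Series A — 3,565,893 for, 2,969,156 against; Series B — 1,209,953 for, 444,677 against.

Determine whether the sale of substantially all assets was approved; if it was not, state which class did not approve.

Not approved — the Series A shares did not give the required vote.

Series A: a majority of 7135521 is 3567761; 3,567,761 required, 3,565,893 in favor — not approved.
Series B: 2/3 of 1814929 = 1209952.67, rounded up to 1209953; 1,209,953 required, 1,209,953 in favor — approved.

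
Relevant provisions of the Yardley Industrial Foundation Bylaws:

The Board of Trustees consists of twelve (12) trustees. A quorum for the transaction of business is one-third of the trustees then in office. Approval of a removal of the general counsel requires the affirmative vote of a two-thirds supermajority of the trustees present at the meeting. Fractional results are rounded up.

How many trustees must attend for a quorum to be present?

1/3 of 12 = 4.

4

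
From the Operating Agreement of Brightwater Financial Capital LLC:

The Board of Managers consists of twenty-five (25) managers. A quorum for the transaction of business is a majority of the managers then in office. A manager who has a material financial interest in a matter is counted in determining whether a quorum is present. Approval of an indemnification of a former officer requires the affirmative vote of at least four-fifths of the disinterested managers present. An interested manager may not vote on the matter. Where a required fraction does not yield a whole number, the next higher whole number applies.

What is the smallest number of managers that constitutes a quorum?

13

A majority of 25 is 13.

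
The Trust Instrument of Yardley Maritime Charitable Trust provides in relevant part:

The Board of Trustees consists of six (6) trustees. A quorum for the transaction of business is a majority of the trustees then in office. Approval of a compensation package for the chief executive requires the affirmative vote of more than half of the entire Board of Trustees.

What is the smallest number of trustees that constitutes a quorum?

4

A majority of 6 is 4.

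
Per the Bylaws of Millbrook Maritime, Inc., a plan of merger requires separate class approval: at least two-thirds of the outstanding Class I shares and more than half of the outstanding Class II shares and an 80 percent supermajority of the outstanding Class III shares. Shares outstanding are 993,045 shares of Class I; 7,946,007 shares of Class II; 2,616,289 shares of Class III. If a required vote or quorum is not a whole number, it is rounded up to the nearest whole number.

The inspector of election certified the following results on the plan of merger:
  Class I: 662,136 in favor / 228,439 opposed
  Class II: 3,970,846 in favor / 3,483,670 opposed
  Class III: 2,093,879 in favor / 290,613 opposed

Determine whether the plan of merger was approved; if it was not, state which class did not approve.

Class I: 2/3 of 993045 = 662030; 662,030 required, 662,136 in favor — approved.
Class II: a majority of 7946007 is 3973004; 3,973,004 required, 3,970,846 in favor — not approved.
Class III: 4/5 of 2616289 = 2093031.20, rounded up to 2093032; 2,093,032 required, 2,093,879 in favor — approved.

Not approved — the Class II shares did not give the required vote.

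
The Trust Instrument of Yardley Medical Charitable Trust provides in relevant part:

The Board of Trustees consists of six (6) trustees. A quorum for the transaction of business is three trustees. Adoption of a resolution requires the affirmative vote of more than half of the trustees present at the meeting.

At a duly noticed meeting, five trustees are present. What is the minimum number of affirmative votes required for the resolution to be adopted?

The resolution requires a majority of the trustees present (5).
A majority of 5 is 3.

3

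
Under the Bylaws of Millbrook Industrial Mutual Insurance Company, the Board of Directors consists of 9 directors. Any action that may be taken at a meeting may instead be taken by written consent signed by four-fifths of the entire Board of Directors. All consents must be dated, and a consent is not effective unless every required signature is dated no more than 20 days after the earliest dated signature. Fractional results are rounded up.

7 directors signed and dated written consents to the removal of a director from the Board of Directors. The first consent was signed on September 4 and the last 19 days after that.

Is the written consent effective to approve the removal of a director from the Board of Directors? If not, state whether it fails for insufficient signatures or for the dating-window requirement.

Not effective — insufficient signatures.

Signatures required: four-fifths of 9 — 4/5 of 9 = 7.20, rounded up to 8, so 8 needed; 7 signed. Insufficient.
Dating window: the latest signature is 19 days after the earliest; the limit is 20 days. Within the window.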